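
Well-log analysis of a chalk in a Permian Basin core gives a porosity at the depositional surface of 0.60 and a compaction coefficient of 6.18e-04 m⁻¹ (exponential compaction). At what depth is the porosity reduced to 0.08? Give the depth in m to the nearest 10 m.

3260 m

Working in km (1 km = 1000 m; β in km⁻¹ = β in m⁻¹ × 1000):
Invert Athy's law: d = ln(φ₀/φ) / β
d = ln(0.6/0.08) / 0.618 = ln(7.5) / 0.618 = 2.0149 / 0.618 = 3.260 km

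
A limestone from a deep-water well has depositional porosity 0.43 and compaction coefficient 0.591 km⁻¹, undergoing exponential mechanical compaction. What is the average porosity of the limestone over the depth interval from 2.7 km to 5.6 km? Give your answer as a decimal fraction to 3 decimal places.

0.042

⟨phi⟩ = (1/(d₂−d₁)) ∫ phi₀ e^(−kd) dd = phi₀·(e^(−k·d₁) − e^(−k·d₂)) / (k·(d₂−d₁))
e^(−0.591×2.7) = 0.2028; e^(−0.591×5.6) = 0.0365
⟨phi⟩ = 0.43 × (0.2028 − 0.0365) / (0.591 × 2.9) = 0.43 × 0.0970 = 0.0417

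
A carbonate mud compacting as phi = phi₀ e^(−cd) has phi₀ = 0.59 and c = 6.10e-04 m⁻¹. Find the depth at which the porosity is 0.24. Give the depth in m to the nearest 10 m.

1470 m

Working in km (1 km = 1000 m; c in km⁻¹ = c in m⁻¹ × 1000):
Invert Athy's law: d = ln(phi₀/phi) / c
d = ln(0.59/0.24) / 0.61 = ln(2.458) / 0.61 = 0.8995 / 0.61 = 1.475 km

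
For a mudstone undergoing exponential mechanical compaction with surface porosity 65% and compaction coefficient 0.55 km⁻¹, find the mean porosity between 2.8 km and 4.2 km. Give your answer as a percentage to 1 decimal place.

9.7%

⟨φ⟩ = (1/(Z₂−Z₁)) ∫ φ₀ e^(−cZ) dZ = φ₀·(e^(−c·Z₁) − e^(−c·Z₂)) / (c·(Z₂−Z₁))
e^(−0.55×2.8) = 0.2144; e^(−0.55×4.2) = 0.0993
⟨φ⟩ = 0.65 × (0.2144 − 0.0993) / (0.55 × 1.4) = 0.65 × 0.1495 = 0.0972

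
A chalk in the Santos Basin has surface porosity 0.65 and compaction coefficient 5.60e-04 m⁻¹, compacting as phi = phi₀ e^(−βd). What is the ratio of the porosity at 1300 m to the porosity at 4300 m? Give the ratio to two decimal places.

5.37

Working in km (1 km = 1000 m; β in km⁻¹ = β in m⁻¹ × 1000):
phi(d₁)/phi(d₂) = e^(−β·d₁)/e^(−β·d₂) = e^{β(d₂−d₁)}
= exp(0.56 × 3) = exp(1.68) = 5.3656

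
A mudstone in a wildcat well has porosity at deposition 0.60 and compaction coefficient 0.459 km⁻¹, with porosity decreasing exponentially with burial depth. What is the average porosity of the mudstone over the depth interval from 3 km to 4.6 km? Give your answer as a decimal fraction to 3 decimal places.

0.107

⟨φ⟩ = (1/(d₂−d₁)) ∫ φ₀ e^(−cd) dd = φ₀·(e^(−c·d₁) − e^(−c·d₂)) / (c·(d₂−d₁))
e^(−0.459×3) = 0.2523; e^(−0.459×4.6) = 0.1211
⟨φ⟩ = 0.6 × (0.2523 − 0.1211) / (0.459 × 1.6) = 0.6 × 0.1787 = 0.1072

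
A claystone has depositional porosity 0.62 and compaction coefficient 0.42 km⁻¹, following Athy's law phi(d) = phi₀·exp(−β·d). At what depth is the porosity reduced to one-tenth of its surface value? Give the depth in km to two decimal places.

phi/phi₀ = 1/10 ⇒ exp(−β·d) = 1/10 ⇒ d = ln(10) / β
d = 2.3026 / 0.42 = 5.482 km

5.48 km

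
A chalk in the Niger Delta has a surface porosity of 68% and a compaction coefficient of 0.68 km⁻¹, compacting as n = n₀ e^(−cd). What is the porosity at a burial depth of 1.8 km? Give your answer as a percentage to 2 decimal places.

n = n₀·exp(−c·d) = 0.68 × exp(−0.68 × 1.8) = 0.68 × exp(−1.224)
  = 0.68 × 0.2941 = 0.2000

20.00%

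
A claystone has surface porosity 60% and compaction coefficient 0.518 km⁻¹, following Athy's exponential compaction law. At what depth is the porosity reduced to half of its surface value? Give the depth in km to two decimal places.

φ/φ₀ = 1/2 ⇒ exp(−β·z) = 1/2 ⇒ z = ln(2) / β
z = 0.6931 / 0.518 = 1.338 km

1.34 km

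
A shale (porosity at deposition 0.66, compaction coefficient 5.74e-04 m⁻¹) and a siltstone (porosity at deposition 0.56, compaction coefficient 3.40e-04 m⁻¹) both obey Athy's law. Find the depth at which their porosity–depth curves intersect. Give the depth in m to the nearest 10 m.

Working in km (1 km = 1000 m; c in km⁻¹ = c in m⁻¹ × 1000):
Set n₀ₐ e^(−cₐz) = n₀ᵦ e^(−cᵦz) ⇒ ln(n₀ₐ/n₀ᵦ) = (cₐ − cᵦ)·z
z = ln(0.66/0.56) / (0.574 − 0.34) = 0.1643 / 0.234 = 0.702 km

700 m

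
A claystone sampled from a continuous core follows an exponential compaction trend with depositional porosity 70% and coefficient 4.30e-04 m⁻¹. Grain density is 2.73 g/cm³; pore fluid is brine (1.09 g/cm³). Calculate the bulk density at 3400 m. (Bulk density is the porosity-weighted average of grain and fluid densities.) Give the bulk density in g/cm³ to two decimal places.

2.46 g/cm³

Working in km (1 km = 1000 m; β in km⁻¹ = β in m⁻¹ × 1000):
Porosity at depth: phi = 0.7·exp(−0.43×3.4) = 0.7×0.2318 = 0.1622
Bulk density: ρ_b = (1−phi)ρ_g + phi·ρ_f = 0.8378×2.73 + 0.1622×1.09
       = 2.287 + 0.177 = 2.464 g/cm³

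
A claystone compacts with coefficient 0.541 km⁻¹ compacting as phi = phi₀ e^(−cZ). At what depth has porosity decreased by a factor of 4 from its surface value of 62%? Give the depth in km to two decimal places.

phi/phi₀ = 1/4 ⇒ exp(−c·Z) = 1/4 ⇒ Z = ln(4) / c
Z = 1.3863 / 0.541 = 2.562 km

2.56 km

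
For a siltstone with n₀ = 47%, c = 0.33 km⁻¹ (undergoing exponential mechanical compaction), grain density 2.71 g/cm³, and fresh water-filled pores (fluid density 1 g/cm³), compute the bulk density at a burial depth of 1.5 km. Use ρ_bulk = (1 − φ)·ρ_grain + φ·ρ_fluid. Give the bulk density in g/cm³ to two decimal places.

Porosity at depth: n = 0.47·exp(−0.33×1.5) = 0.47×0.6096 = 0.2865
Bulk density: ρ_b = (1−n)ρ_g + n·ρ_f = 0.7135×2.71 + 0.2865×1
       = 1.934 + 0.286 = 2.220 g/cm³

2.22 g/cm³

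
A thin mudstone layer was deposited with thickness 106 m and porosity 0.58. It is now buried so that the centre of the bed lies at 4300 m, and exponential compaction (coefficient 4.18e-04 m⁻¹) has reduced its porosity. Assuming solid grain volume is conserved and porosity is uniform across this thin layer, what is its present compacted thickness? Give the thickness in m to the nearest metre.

Working in km (1 km = 1000 m; β in km⁻¹ = β in m⁻¹ × 1000):
Porosity at 4.3 km: n = 0.58·exp(−0.418×4.3) = 0.0961
Solid-volume conservation: h(1−n) = h₀(1−n₀) ⇒ h = h₀·(1−n₀)/(1−n)
h = 0.106 × (1 − 0.58)/(1 − 0.0961) = 0.106 × 0.4647 = 0.0493 km

49 m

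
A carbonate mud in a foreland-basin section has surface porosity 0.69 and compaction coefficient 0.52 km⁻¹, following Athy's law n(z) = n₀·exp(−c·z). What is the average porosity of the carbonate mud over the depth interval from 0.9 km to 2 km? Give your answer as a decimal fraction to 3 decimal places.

0.329

⟨n⟩ = (1/(z₂−z₁)) ∫ n₀ e^(−cz) dz = n₀·(e^(−c·z₁) − e^(−c·z₂)) / (c·(z₂−z₁))
e^(−0.52×0.9) = 0.6263; e^(−0.52×2) = 0.3535
⟨n⟩ = 0.69 × (0.6263 − 0.3535) / (0.52 × 1.1) = 0.69 × 0.4769 = 0.3291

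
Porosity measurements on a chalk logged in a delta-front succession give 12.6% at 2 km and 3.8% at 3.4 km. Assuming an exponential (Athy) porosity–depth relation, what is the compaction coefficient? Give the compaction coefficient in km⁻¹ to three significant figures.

Athy: phi(d) = phi₀ e^(−kd) ⇒ phi₁/phi₂ = e^{k(d₂−d₁)} ⇒ k = ln(phi₁/phi₂)/(d₂−d₁)
k = ln(0.126/0.038) / (3.4 − 2) = ln(3.316) / 1.4 = 1.1987 / 1.4 = 0.8562 km⁻¹

0.856 km⁻¹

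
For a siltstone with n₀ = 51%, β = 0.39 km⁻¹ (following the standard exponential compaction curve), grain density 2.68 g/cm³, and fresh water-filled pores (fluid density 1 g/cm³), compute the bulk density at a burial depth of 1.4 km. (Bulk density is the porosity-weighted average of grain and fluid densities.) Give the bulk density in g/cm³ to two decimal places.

2.18 g/cm³

Porosity at depth: n = 0.51·exp(−0.39×1.4) = 0.51×0.5793 = 0.2954
Bulk density: ρ_b = (1−n)ρ_g + n·ρ_f = 0.7046×2.68 + 0.2954×1
       = 1.888 + 0.295 = 2.184 g/cm³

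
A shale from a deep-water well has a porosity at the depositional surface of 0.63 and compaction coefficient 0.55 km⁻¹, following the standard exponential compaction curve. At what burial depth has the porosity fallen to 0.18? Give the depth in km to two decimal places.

2.28 km

Invert Athy's law: Z = ln(φ₀/φ) / k
Z = ln(0.63/0.18) / 0.55 = ln(3.5) / 0.55 = 1.2528 / 0.55 = 2.278 km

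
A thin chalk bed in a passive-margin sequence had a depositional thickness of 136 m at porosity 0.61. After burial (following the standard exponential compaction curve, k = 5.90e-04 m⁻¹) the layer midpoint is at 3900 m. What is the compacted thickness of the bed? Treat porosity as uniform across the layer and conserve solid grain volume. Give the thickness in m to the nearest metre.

56 m

Working in km (1 km = 1000 m; k in km⁻¹ = k in m⁻¹ × 1000):
Porosity at 3.9 km: phi = 0.61·exp(−0.59×3.9) = 0.0611
Solid-volume conservation: h(1−phi) = h₀(1−phi₀) ⇒ h = h₀·(1−phi₀)/(1−phi)
h = 0.136 × (1 − 0.61)/(1 − 0.0611) = 0.136 × 0.4154 = 0.0565 km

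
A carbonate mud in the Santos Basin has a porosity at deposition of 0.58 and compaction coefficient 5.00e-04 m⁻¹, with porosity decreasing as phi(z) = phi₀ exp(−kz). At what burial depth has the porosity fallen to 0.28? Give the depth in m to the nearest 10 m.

1460 m

Working in km (1 km = 1000 m; k in km⁻¹ = k in m⁻¹ × 1000):
Invert Athy's law: z = ln(phi₀/phi) / k
z = ln(0.58/0.28) / 0.5 = ln(2.071) / 0.5 = 0.7282 / 0.5 = 1.456 km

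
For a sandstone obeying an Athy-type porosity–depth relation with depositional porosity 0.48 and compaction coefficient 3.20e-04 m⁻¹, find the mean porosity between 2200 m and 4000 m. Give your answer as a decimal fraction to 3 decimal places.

0.180

Working in km (1 km = 1000 m; β in km⁻¹ = β in m⁻¹ × 1000):
⟨φ⟩ = (1/(Z₂−Z₁)) ∫ φ₀ e^(−βZ) dZ = φ₀·(e^(−β·Z₁) − e^(−β·Z₂)) / (β·(Z₂−Z₁))
e^(−0.32×2.2) = 0.4946; e^(−0.32×4) = 0.2780
⟨φ⟩ = 0.48 × (0.4946 − 0.2780) / (0.32 × 1.8) = 0.48 × 0.3760 = 0.1805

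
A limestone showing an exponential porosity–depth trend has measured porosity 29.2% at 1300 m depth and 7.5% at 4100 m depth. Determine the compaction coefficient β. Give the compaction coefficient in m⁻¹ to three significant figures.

0.000485 m⁻¹

Working in km (1 km = 1000 m; β in km⁻¹ = β in m⁻¹ × 1000):
Athy: φ(z) = φ₀ e^(−βz) ⇒ φ₁/φ₂ = e^{β(z₂−z₁)} ⇒ β = ln(φ₁/φ₂)/(z₂−z₁)
β = ln(0.292/0.075) / (4.1 − 1.3) = ln(3.893) / 2.8 = 1.3593 / 2.8 = 0.4855 km⁻¹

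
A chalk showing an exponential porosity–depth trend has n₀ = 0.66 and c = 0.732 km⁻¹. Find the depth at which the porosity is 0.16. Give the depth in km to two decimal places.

Invert Athy's law: z = ln(n₀/n) / c
z = ln(0.66/0.16) / 0.732 = ln(4.125) / 0.732 = 1.4171 / 0.732 = 1.936 km

1.94 km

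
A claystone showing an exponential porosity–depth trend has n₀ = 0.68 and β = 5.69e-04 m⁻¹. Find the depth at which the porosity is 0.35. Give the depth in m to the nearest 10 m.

Working in km (1 km = 1000 m; β in km⁻¹ = β in m⁻¹ × 1000):
Invert Athy's law: z = ln(n₀/n) / β
z = ln(0.68/0.35) / 0.569 = ln(1.943) / 0.569 = 0.6642 / 0.569 = 1.167 km

1170 m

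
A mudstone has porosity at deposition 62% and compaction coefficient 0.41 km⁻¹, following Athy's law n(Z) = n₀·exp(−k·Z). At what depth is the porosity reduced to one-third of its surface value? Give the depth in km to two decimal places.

n/n₀ = 1/3 ⇒ exp(−k·Z) = 1/3 ⇒ Z = ln(3) / k
Z = 1.0986 / 0.41 = 2.680 km

2.68 km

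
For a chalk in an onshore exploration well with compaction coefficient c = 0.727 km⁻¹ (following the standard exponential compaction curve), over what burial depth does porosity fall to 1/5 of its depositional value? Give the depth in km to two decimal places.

phi/phi₀ = 1/5 ⇒ exp(−c·d) = 1/5 ⇒ d = ln(5) / c
d = 1.6094 / 0.727 = 2.214 km

2.21 km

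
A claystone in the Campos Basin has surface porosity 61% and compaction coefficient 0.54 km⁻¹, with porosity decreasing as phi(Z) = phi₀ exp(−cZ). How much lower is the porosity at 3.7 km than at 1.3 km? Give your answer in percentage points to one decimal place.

22.0 percentage points

phi(1.3) = 0.61·e^(−0.54×1.3) = 0.3023
phi(3.7) = 0.61·e^(−0.54×3.7) = 0.0827
Δphi = 0.3023 − 0.0827 = 0.2196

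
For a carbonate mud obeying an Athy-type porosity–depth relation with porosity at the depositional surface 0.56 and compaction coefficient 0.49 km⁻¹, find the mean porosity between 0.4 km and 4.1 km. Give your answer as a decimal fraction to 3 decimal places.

⟨φ⟩ = (1/(z₂−z₁)) ∫ φ₀ e^(−cz) dz = φ₀·(e^(−c·z₁) − e^(−c·z₂)) / (c·(z₂−z₁))
e^(−0.49×0.4) = 0.8220; e^(−0.49×4.1) = 0.1341
⟨φ⟩ = 0.56 × (0.8220 − 0.1341) / (0.49 × 3.7) = 0.56 × 0.3794 = 0.2125

0.212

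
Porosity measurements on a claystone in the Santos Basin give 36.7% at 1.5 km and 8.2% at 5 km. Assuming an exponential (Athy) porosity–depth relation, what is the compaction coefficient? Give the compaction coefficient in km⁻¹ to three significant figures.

Athy: phi(z) = phi₀ e^(−cz) ⇒ phi₁/phi₂ = e^{c(z₂−z₁)} ⇒ c = ln(phi₁/phi₂)/(z₂−z₁)
c = ln(0.367/0.082) / (5 − 1.5) = ln(4.476) / 3.5 = 1.4986 / 3.5 = 0.4282 km⁻¹

0.428 km⁻¹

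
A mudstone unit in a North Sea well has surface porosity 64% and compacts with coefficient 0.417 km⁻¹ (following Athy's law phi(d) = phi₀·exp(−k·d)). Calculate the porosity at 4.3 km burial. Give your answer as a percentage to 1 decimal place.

phi = phi₀·exp(−k·d) = 0.64 × exp(−0.417 × 4.3) = 0.64 × exp(−1.793)
  = 0.64 × 0.1664 = 0.1065

10.7%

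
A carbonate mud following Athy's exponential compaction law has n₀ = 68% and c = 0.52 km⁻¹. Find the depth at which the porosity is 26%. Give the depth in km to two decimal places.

1.85 km

Invert Athy's law: d = ln(n₀/n) / c
d = ln(0.68/0.26) / 0.52 = ln(2.615) / 0.52 = 0.9614 / 0.52 = 1.849 km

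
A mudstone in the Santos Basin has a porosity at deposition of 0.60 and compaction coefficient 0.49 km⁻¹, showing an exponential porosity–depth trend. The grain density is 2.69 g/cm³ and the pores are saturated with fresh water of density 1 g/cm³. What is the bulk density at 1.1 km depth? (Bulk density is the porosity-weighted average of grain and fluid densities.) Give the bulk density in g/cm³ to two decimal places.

Porosity at depth: phi = 0.6·exp(−0.49×1.1) = 0.6×0.5833 = 0.3500
Bulk density: ρ_b = (1−phi)ρ_g + phi·ρ_f = 0.6500×2.69 + 0.3500×1
       = 1.749 + 0.350 = 2.099 g/cm³

2.10 g/cm³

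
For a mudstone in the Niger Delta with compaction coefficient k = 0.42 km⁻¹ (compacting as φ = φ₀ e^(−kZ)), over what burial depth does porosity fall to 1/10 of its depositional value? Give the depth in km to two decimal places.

5.48 km

φ/φ₀ = 1/10 ⇒ exp(−k·Z) = 1/10 ⇒ Z = ln(10) / k
Z = 2.3026 / 0.42 = 5.482 km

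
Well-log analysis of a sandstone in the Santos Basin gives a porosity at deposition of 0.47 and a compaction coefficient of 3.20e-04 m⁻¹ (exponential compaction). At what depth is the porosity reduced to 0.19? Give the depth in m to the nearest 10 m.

2830 m

Working in km (1 km = 1000 m; c in km⁻¹ = c in m⁻¹ × 1000):
Invert Athy's law: d = ln(φ₀/φ) / c
d = ln(0.47/0.19) / 0.32 = ln(2.474) / 0.32 = 0.9057 / 0.32 = 2.830 km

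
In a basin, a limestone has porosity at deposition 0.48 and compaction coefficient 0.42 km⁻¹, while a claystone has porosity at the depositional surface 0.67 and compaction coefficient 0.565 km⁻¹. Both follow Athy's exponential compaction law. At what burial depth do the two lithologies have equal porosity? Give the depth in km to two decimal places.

Set n₀ₐ e^(−kₐd) = n₀ᵦ e^(−kᵦd) ⇒ ln(n₀ₐ/n₀ᵦ) = (kₐ − kᵦ)·d
d = ln(0.48/0.67) / (0.42 − 0.565) = -0.3335 / -0.145 = 2.300 km

2.30 km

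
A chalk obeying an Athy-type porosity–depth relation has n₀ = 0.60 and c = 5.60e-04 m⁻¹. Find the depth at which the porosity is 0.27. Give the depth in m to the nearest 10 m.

1430 m

Working in km (1 km = 1000 m; c in km⁻¹ = c in m⁻¹ × 1000):
Invert Athy's law: z = ln(n₀/n) / c
z = ln(0.6/0.27) / 0.56 = ln(2.222) / 0.56 = 0.7985 / 0.56 = 1.426 km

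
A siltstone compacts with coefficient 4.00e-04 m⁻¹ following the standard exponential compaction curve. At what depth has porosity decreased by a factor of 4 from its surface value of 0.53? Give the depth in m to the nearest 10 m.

Working in km (1 km = 1000 m; c in km⁻¹ = c in m⁻¹ × 1000):
phi/phi₀ = 1/4 ⇒ exp(−c·d) = 1/4 ⇒ d = ln(4) / c
d = 1.3863 / 0.4 = 3.466 km

3470 m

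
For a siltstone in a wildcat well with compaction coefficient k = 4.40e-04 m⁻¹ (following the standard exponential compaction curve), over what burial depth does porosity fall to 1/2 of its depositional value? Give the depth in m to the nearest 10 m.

1580 m

Working in km (1 km = 1000 m; k in km⁻¹ = k in m⁻¹ × 1000):
phi/phi₀ = 1/2 ⇒ exp(−k·z) = 1/2 ⇒ z = ln(2) / k
z = 0.6931 / 0.44 = 1.575 km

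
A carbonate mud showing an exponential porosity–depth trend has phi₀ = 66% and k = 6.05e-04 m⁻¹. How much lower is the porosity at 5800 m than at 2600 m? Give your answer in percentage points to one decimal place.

Working in km (1 km = 1000 m; k in km⁻¹ = k in m⁻¹ × 1000):
phi(2.6) = 0.66·e^(−0.605×2.6) = 0.1369
phi(5.8) = 0.66·e^(−0.605×5.8) = 0.0198
Δphi = 0.1369 − 0.0198 = 0.1171

11.7 percentage points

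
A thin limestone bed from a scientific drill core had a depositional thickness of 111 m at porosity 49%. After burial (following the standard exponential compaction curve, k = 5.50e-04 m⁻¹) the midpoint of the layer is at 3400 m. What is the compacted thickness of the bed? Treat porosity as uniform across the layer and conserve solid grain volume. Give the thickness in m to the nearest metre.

61 m

Working in km (1 km = 1000 m; k in km⁻¹ = k in m⁻¹ × 1000):
Porosity at 3.4 km: phi = 0.49·exp(−0.55×3.4) = 0.0755
Solid-volume conservation: h(1−phi) = h₀(1−phi₀) ⇒ h = h₀·(1−phi₀)/(1−phi)
h = 0.111 × (1 − 0.49)/(1 − 0.0755) = 0.111 × 0.5517 = 0.0612 km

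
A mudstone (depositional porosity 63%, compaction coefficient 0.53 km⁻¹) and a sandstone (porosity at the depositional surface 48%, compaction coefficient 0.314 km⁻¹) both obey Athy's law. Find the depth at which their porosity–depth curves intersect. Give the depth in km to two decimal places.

Set φ₀ₐ e^(−kₐd) = φ₀ᵦ e^(−kᵦd) ⇒ ln(φ₀ₐ/φ₀ᵦ) = (kₐ − kᵦ)·d
d = ln(0.63/0.48) / (0.53 − 0.314) = 0.2719 / 0.216 = 1.259 km

1.26 km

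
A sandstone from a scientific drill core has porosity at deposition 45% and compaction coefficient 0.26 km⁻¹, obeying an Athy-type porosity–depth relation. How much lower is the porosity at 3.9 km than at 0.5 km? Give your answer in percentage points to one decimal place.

φ(0.5) = 0.45·e^(−0.26×0.5) = 0.3951
φ(3.9) = 0.45·e^(−0.26×3.9) = 0.1632
Δφ = 0.3951 − 0.1632 = 0.2319

23.2 percentage points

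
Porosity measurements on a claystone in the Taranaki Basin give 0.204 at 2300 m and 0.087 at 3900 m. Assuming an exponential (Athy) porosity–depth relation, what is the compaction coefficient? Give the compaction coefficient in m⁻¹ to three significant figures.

Working in km (1 km = 1000 m; k in km⁻¹ = k in m⁻¹ × 1000):
Athy: phi(Z) = phi₀ e^(−kZ) ⇒ phi₁/phi₂ = e^{k(Z₂−Z₁)} ⇒ k = ln(phi₁/phi₂)/(Z₂−Z₁)
k = ln(0.204/0.087) / (3.9 − 2.3) = ln(2.345) / 1.6 = 0.8522 / 1.6 = 0.5326 km⁻¹

0.000533 m⁻¹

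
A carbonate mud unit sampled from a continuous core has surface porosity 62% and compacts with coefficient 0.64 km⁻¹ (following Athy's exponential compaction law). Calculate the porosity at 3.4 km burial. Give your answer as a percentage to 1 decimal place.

phi = phi₀·exp(−k·d) = 0.62 × exp(−0.64 × 3.4) = 0.62 × exp(−2.176)
  = 0.62 × 0.1135 = 0.0704

7.0%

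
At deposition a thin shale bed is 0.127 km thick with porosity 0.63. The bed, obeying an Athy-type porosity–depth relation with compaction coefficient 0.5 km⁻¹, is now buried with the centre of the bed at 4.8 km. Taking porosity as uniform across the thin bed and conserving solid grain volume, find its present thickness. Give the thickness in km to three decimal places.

Porosity at 4.8 km: n = 0.63·exp(−0.5×4.8) = 0.0572
Solid-volume conservation: h(1−n) = h₀(1−n₀) ⇒ h = h₀·(1−n₀)/(1−n)
h = 0.127 × (1 − 0.63)/(1 − 0.0572) = 0.127 × 0.3924 = 0.0498 km

0.050 km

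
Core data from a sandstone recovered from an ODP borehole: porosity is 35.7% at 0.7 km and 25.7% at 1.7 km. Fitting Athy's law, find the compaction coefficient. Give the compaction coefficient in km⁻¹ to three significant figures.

0.329 km⁻¹

Athy: n(Z) = n₀ e^(−cZ) ⇒ n₁/n₂ = e^{c(Z₂−Z₁)} ⇒ c = ln(n₁/n₂)/(Z₂−Z₁)
c = ln(0.357/0.257) / (1.7 − 0.7) = ln(1.389) / 1 = 0.3287 / 1 = 0.3287 km⁻¹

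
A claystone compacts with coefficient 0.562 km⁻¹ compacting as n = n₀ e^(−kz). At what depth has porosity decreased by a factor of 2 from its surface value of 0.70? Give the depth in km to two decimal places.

n/n₀ = 1/2 ⇒ exp(−k·z) = 1/2 ⇒ z = ln(2) / k
z = 0.6931 / 0.562 = 1.233 km

1.23 km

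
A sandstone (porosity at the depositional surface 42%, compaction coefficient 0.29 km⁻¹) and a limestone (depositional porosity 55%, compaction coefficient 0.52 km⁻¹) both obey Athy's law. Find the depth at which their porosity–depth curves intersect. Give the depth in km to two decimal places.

Set phi₀ₐ e^(−βₐZ) = phi₀ᵦ e^(−βᵦZ) ⇒ ln(phi₀ₐ/phi₀ᵦ) = (βₐ − βᵦ)·Z
Z = ln(0.42/0.55) / (0.29 − 0.52) = -0.2697 / -0.23 = 1.172 km

1.17 km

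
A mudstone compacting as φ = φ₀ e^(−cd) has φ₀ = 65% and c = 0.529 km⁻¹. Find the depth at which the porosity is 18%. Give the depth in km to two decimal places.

Invert Athy's law: d = ln(φ₀/φ) / c
d = ln(0.65/0.18) / 0.529 = ln(3.611) / 0.529 = 1.2840 / 0.529 = 2.427 km

2.43 km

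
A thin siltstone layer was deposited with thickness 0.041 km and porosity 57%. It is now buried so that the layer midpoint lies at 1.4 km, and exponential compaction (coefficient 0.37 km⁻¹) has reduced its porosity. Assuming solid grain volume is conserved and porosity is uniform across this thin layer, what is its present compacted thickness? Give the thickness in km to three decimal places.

Porosity at 1.4 km: phi = 0.57·exp(−0.37×1.4) = 0.3396
Solid-volume conservation: h(1−phi) = h₀(1−phi₀) ⇒ h = h₀·(1−phi₀)/(1−phi)
h = 0.041 × (1 − 0.57)/(1 − 0.3396) = 0.041 × 0.6511 = 0.0267 km

0.027 km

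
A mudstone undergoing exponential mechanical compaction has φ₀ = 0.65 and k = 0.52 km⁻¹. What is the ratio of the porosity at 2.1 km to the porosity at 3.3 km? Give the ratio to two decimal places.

φ(d₁)/φ(d₂) = e^(−k·d₁)/e^(−k·d₂) = e^{k(d₂−d₁)}
= exp(0.52 × 1.2) = exp(0.624) = 1.8664

1.87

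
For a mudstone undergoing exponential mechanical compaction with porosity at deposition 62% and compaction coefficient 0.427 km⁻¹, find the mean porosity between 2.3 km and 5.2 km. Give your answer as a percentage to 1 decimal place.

⟨phi⟩ = (1/(z₂−z₁)) ∫ phi₀ e^(−cz) dz = phi₀·(e^(−c·z₁) − e^(−c·z₂)) / (c·(z₂−z₁))
e^(−0.427×2.3) = 0.3745; e^(−0.427×5.2) = 0.1086
⟨phi⟩ = 0.62 × (0.3745 − 0.1086) / (0.427 × 2.9) = 0.62 × 0.2148 = 0.1332

13.3%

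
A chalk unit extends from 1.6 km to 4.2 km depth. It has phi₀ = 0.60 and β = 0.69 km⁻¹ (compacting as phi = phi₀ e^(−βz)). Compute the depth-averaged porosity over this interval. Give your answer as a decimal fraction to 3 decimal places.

⟨phi⟩ = (1/(z₂−z₁)) ∫ phi₀ e^(−βz) dz = phi₀·(e^(−β·z₁) − e^(−β·z₂)) / (β·(z₂−z₁))
e^(−0.69×1.6) = 0.3315; e^(−0.69×4.2) = 0.0551
⟨phi⟩ = 0.6 × (0.3315 − 0.0551) / (0.69 × 2.6) = 0.6 × 0.1541 = 0.0924

0.092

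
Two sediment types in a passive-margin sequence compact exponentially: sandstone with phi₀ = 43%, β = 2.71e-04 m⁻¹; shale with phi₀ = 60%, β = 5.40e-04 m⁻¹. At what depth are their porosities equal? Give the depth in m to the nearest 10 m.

1240 m

Working in km (1 km = 1000 m; β in km⁻¹ = β in m⁻¹ × 1000):
Set phi₀ₐ e^(−βₐd) = phi₀ᵦ e^(−βᵦd) ⇒ ln(phi₀ₐ/phi₀ᵦ) = (βₐ − βᵦ)·d
d = ln(0.43/0.6) / (0.271 − 0.54) = -0.3331 / -0.269 = 1.238 km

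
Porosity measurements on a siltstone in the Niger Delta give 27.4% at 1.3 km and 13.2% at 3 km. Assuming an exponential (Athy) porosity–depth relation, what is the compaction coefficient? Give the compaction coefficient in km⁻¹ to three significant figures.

0.430 km⁻¹

Athy: phi(d) = phi₀ e^(−kd) ⇒ phi₁/phi₂ = e^{k(d₂−d₁)} ⇒ k = ln(phi₁/phi₂)/(d₂−d₁)
k = ln(0.274/0.132) / (3 − 1.3) = ln(2.076) / 1.7 = 0.7303 / 1.7 = 0.4296 km⁻¹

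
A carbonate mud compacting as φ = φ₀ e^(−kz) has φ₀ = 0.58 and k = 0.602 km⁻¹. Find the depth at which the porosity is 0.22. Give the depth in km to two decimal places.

Invert Athy's law: z = ln(φ₀/φ) / k
z = ln(0.58/0.22) / 0.602 = ln(2.636) / 0.602 = 0.9694 / 0.602 = 1.610 km

1.61 km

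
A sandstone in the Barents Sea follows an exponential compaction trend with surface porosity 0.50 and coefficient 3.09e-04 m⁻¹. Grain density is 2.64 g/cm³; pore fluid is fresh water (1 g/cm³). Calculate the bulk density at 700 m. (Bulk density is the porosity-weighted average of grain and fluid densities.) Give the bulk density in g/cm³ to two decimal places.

1.98 g/cm³

Working in km (1 km = 1000 m; β in km⁻¹ = β in m⁻¹ × 1000):
Porosity at depth: φ = 0.5·exp(−0.309×0.7) = 0.5×0.8055 = 0.4027
Bulk density: ρ_b = (1−φ)ρ_g + φ·ρ_f = 0.5973×2.64 + 0.4027×1
       = 1.577 + 0.403 = 1.979 g/cm³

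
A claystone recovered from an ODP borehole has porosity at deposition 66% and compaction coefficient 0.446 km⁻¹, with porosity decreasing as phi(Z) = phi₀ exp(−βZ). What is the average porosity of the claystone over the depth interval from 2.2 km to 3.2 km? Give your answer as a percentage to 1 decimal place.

⟨phi⟩ = (1/(Z₂−Z₁)) ∫ phi₀ e^(−βZ) dZ = phi₀·(e^(−β·Z₁) − e^(−β·Z₂)) / (β·(Z₂−Z₁))
e^(−0.446×2.2) = 0.3749; e^(−0.446×3.2) = 0.2400
⟨phi⟩ = 0.66 × (0.3749 − 0.2400) / (0.446 × 1) = 0.66 × 0.3024 = 0.1996

20.0%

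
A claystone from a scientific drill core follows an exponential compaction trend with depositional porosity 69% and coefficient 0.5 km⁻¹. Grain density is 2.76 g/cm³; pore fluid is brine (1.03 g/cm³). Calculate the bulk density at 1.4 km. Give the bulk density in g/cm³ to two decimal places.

2.17 g/cm³

Porosity at depth: phi = 0.69·exp(−0.5×1.4) = 0.69×0.4966 = 0.3426
Bulk density: ρ_b = (1−phi)ρ_g + phi·ρ_f = 0.6574×2.76 + 0.3426×1.03
       = 1.814 + 0.353 = 2.167 g/cm³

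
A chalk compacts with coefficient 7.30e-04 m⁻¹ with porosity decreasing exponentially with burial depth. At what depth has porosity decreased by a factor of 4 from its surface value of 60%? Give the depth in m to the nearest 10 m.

1900 m

Working in km (1 km = 1000 m; c in km⁻¹ = c in m⁻¹ × 1000):
φ/φ₀ = 1/4 ⇒ exp(−c·Z) = 1/4 ⇒ Z = ln(4) / c
Z = 1.3863 / 0.73 = 1.899 km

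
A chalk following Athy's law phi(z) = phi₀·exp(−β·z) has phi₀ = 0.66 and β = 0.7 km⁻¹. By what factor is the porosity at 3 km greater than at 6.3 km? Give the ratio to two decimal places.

10.07

phi(z₁)/phi(z₂) = e^(−β·z₁)/e^(−β·z₂) = e^{β(z₂−z₁)}
= exp(0.7 × 3.3) = exp(2.31) = 10.0744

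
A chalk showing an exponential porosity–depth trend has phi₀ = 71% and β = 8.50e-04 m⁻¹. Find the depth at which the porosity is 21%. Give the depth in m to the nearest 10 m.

Working in km (1 km = 1000 m; β in km⁻¹ = β in m⁻¹ × 1000):
Invert Athy's law: Z = ln(phi₀/phi) / β
Z = ln(0.71/0.21) / 0.85 = ln(3.381) / 0.85 = 1.2182 / 0.85 = 1.433 km

1430 m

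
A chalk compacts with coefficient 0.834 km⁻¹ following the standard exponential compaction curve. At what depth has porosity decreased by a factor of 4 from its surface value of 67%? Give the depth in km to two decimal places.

1.66 km

phi/phi₀ = 1/4 ⇒ exp(−c·d) = 1/4 ⇒ d = ln(4) / c
d = 1.3863 / 0.834 = 1.662 km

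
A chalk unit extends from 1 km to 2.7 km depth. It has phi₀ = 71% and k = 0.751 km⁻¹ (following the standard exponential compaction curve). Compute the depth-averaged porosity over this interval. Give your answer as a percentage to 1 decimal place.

⟨phi⟩ = (1/(z₂−z₁)) ∫ phi₀ e^(−kz) dz = phi₀·(e^(−k·z₁) − e^(−k·z₂)) / (k·(z₂−z₁))
e^(−0.751×1) = 0.4719; e^(−0.751×2.7) = 0.1316
⟨phi⟩ = 0.71 × (0.4719 − 0.1316) / (0.751 × 1.7) = 0.71 × 0.2665 = 0.1892

18.9%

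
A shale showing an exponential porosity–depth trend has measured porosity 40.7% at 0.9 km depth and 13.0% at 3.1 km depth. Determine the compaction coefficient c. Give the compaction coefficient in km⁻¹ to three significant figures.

Athy: φ(z) = φ₀ e^(−cz) ⇒ φ₁/φ₂ = e^{c(z₂−z₁)} ⇒ c = ln(φ₁/φ₂)/(z₂−z₁)
c = ln(0.407/0.13) / (3.1 − 0.9) = ln(3.131) / 2.2 = 1.1413 / 2.2 = 0.5188 km⁻¹

0.519 km⁻¹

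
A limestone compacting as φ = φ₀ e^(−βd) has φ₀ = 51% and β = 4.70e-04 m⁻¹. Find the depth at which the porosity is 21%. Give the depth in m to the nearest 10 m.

Working in km (1 km = 1000 m; β in km⁻¹ = β in m⁻¹ × 1000):
Invert Athy's law: d = ln(φ₀/φ) / β
d = ln(0.51/0.21) / 0.47 = ln(2.429) / 0.47 = 0.8873 / 0.47 = 1.888 km

1890 m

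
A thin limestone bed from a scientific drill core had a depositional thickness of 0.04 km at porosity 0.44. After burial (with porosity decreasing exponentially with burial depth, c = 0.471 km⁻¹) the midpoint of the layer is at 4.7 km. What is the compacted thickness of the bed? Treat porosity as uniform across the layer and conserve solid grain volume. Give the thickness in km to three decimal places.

0.024 km

Porosity at 4.7 km: phi = 0.44·exp(−0.471×4.7) = 0.0481
Solid-volume conservation: h(1−phi) = h₀(1−phi₀) ⇒ h = h₀·(1−phi₀)/(1−phi)
h = 0.04 × (1 − 0.44)/(1 − 0.0481) = 0.04 × 0.5883 = 0.0235 km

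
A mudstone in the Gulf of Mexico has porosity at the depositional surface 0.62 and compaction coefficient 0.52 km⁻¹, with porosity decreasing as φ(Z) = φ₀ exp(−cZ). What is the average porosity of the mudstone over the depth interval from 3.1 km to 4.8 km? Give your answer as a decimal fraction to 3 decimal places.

0.082

⟨φ⟩ = (1/(Z₂−Z₁)) ∫ φ₀ e^(−cZ) dZ = φ₀·(e^(−c·Z₁) − e^(−c·Z₂)) / (c·(Z₂−Z₁))
e^(−0.52×3.1) = 0.1995; e^(−0.52×4.8) = 0.0824
⟨φ⟩ = 0.62 × (0.1995 − 0.0824) / (0.52 × 1.7) = 0.62 × 0.1324 = 0.0821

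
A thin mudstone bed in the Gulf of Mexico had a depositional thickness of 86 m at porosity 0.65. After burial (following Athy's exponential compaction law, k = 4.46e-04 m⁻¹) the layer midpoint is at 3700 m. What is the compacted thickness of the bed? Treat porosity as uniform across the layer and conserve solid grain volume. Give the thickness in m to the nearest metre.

34 m

Working in km (1 km = 1000 m; k in km⁻¹ = k in m⁻¹ × 1000):
Porosity at 3.7 km: n = 0.65·exp(−0.446×3.7) = 0.1248
Solid-volume conservation: h(1−n) = h₀(1−n₀) ⇒ h = h₀·(1−n₀)/(1−n)
h = 0.086 × (1 − 0.65)/(1 − 0.1248) = 0.086 × 0.3999 = 0.0344 km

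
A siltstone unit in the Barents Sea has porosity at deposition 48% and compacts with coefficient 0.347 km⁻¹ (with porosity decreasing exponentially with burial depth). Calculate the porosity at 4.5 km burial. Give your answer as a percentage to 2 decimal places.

n = n₀·exp(−β·z) = 0.48 × exp(−0.347 × 4.5) = 0.48 × exp(−1.561)
  = 0.48 × 0.2098 = 0.1007

10.07%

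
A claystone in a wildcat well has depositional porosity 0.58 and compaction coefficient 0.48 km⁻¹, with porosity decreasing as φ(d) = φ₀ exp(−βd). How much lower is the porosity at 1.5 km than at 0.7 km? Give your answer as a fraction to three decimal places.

φ(0.7) = 0.58·e^(−0.48×0.7) = 0.4145
φ(1.5) = 0.58·e^(−0.48×1.5) = 0.2823
Δφ = 0.4145 − 0.2823 = 0.1322

0.132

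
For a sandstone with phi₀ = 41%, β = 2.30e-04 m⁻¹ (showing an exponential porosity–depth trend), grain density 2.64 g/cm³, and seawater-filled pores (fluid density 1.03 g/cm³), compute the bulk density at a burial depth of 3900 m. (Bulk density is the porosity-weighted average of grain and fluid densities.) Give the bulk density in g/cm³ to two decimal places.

Working in km (1 km = 1000 m; β in km⁻¹ = β in m⁻¹ × 1000):
Porosity at depth: phi = 0.41·exp(−0.23×3.9) = 0.41×0.4078 = 0.1672
Bulk density: ρ_b = (1−phi)ρ_g + phi·ρ_f = 0.8328×2.64 + 0.1672×1.03
       = 2.199 + 0.172 = 2.371 g/cm³

2.37 g/cm³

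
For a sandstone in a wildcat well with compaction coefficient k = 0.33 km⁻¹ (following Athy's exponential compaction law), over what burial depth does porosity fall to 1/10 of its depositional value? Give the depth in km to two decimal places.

n/n₀ = 1/10 ⇒ exp(−k·z) = 1/10 ⇒ z = ln(10) / k
z = 2.3026 / 0.33 = 6.978 km

6.98 km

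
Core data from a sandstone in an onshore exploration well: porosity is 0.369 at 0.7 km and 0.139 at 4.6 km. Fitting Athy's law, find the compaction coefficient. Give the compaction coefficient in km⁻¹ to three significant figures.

Athy: φ(d) = φ₀ e^(−βd) ⇒ φ₁/φ₂ = e^{β(d₂−d₁)} ⇒ β = ln(φ₁/φ₂)/(d₂−d₁)
β = ln(0.369/0.139) / (4.6 − 0.7) = ln(2.655) / 3.9 = 0.9763 / 3.9 = 0.2503 km⁻¹

0.250 km⁻¹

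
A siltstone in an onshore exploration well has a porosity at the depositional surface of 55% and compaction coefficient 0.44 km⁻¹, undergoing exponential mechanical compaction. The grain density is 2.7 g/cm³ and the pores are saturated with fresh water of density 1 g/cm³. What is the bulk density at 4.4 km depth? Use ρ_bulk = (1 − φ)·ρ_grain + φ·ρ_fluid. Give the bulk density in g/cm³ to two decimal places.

2.57 g/cm³

Porosity at depth: φ = 0.55·exp(−0.44×4.4) = 0.55×0.1443 = 0.0794
Bulk density: ρ_b = (1−φ)ρ_g + φ·ρ_f = 0.9206×2.7 + 0.0794×1
       = 2.486 + 0.079 = 2.565 g/cm³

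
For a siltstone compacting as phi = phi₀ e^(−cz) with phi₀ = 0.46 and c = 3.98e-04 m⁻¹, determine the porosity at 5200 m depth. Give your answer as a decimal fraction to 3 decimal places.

Working in km (1 km = 1000 m; c in km⁻¹ = c in m⁻¹ × 1000):
phi = phi₀·exp(−c·z) = 0.46 × exp(−0.398 × 5.2) = 0.46 × exp(−2.07)
  = 0.46 × 0.1262 = 0.0581

0.058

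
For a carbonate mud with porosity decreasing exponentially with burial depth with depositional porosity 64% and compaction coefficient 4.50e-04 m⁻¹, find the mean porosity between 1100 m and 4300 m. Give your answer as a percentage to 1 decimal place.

20.7%

Working in km (1 km = 1000 m; c in km⁻¹ = c in m⁻¹ × 1000):
⟨phi⟩ = (1/(z₂−z₁)) ∫ phi₀ e^(−cz) dz = phi₀·(e^(−c·z₁) − e^(−c·z₂)) / (c·(z₂−z₁))
e^(−0.45×1.1) = 0.6096; e^(−0.45×4.3) = 0.1444
⟨phi⟩ = 0.64 × (0.6096 − 0.1444) / (0.45 × 3.2) = 0.64 × 0.3230 = 0.2067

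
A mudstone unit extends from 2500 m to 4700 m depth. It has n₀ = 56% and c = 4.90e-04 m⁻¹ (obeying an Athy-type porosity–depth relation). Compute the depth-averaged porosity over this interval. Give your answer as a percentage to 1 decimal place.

10.1%

Working in km (1 km = 1000 m; c in km⁻¹ = c in m⁻¹ × 1000):
⟨n⟩ = (1/(d₂−d₁)) ∫ n₀ e^(−cd) dd = n₀·(e^(−c·d₁) − e^(−c·d₂)) / (c·(d₂−d₁))
e^(−0.49×2.5) = 0.2938; e^(−0.49×4.7) = 0.1000
⟨n⟩ = 0.56 × (0.2938 − 0.1000) / (0.49 × 2.2) = 0.56 × 0.1798 = 0.1007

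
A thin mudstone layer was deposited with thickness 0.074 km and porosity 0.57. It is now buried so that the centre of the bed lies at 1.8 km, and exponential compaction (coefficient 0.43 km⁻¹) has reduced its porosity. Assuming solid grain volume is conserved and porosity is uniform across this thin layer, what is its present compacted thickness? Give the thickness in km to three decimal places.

Porosity at 1.8 km: φ = 0.57·exp(−0.43×1.8) = 0.2629
Solid-volume conservation: h(1−φ) = h₀(1−φ₀) ⇒ h = h₀·(1−φ₀)/(1−φ)
h = 0.074 × (1 − 0.57)/(1 − 0.2629) = 0.074 × 0.5833 = 0.0432 km

0.043 km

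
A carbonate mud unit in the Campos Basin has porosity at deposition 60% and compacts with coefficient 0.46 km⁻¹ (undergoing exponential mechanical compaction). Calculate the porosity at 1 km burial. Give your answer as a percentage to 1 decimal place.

n = n₀·exp(−k·d) = 0.6 × exp(−0.46 × 1) = 0.6 × exp(−0.46)
  = 0.6 × 0.6313 = 0.3788

37.9%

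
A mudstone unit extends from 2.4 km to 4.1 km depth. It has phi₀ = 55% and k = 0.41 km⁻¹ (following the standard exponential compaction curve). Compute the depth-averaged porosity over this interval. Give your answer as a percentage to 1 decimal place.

⟨phi⟩ = (1/(Z₂−Z₁)) ∫ phi₀ e^(−kZ) dZ = phi₀·(e^(−k·Z₁) − e^(−k·Z₂)) / (k·(Z₂−Z₁))
e^(−0.41×2.4) = 0.3738; e^(−0.41×4.1) = 0.1862
⟨phi⟩ = 0.55 × (0.3738 − 0.1862) / (0.41 × 1.7) = 0.55 × 0.2692 = 0.1481

14.8%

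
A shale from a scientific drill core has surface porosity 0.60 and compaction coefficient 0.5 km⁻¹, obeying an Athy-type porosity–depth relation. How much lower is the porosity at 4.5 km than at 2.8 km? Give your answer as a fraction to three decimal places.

φ(2.8) = 0.6·e^(−0.5×2.8) = 0.1480
φ(4.5) = 0.6·e^(−0.5×4.5) = 0.0632
Δφ = 0.1480 − 0.0632 = 0.0847

0.085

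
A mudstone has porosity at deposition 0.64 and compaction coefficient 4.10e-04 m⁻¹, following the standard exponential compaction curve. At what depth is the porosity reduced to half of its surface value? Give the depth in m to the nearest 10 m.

Working in km (1 km = 1000 m; k in km⁻¹ = k in m⁻¹ × 1000):
φ/φ₀ = 1/2 ⇒ exp(−k·Z) = 1/2 ⇒ Z = ln(2) / k
Z = 0.6931 / 0.41 = 1.691 km

1690 m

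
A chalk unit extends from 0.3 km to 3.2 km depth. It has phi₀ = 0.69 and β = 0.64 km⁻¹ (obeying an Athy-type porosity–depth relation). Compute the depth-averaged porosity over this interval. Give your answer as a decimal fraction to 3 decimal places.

0.259

⟨phi⟩ = (1/(d₂−d₁)) ∫ phi₀ e^(−βd) dd = phi₀·(e^(−β·d₁) − e^(−β·d₂)) / (β·(d₂−d₁))
e^(−0.64×0.3) = 0.8253; e^(−0.64×3.2) = 0.1290
⟨phi⟩ = 0.69 × (0.8253 − 0.1290) / (0.64 × 2.9) = 0.69 × 0.3752 = 0.2589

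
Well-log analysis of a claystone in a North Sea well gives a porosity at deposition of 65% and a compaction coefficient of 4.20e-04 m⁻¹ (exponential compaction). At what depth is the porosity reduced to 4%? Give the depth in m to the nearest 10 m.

Working in km (1 km = 1000 m; β in km⁻¹ = β in m⁻¹ × 1000):
Invert Athy's law: Z = ln(φ₀/φ) / β
Z = ln(0.65/0.04) / 0.42 = ln(16.25) / 0.42 = 2.7881 / 0.42 = 6.638 km

6640 m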